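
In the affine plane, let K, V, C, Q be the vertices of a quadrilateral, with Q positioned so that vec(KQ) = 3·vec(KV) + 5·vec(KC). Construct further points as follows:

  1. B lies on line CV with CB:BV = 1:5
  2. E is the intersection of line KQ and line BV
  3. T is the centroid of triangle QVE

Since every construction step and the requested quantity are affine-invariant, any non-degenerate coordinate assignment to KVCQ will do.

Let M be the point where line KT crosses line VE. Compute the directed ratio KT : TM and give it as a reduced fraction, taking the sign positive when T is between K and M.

KT:TM = -10/7

Set K = (0, 0), V = (1, 0), C = (0, 1), Q = (3, 5); any affine frame gives the same invariant.
1. B lies on line CV with CB:BV = 1:5 ⇒ B = (1/6, 5/6)
2. E is the intersection of line KQ and line BV ⇒ E = (3/8, 5/8)
3. T is the centroid of triangle QVE ⇒ T = (35/24, 15/8)
line KT meets VE at M = (7/16, 9/16)
T = K + t·(M−K) with t = 10/3, so KT:TM = 10/3:-7/3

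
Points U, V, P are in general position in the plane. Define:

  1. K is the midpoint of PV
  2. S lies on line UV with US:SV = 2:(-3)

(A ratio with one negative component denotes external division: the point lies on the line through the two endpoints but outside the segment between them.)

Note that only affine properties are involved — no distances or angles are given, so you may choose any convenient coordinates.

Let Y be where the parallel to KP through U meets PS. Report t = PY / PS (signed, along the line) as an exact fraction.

Set U = (0, 0), V = (1, 0), P = (0, 1); any affine frame gives the same invariant.
1. K is the midpoint of PV ⇒ K = (1/2, 1/2)
2. S lies on line UV with US:SV = 2:(-3) ⇒ S = (-2, 0)
through U parallel to KP: direction (-1/2, 1/2); meets PS at Y = (-2/3, 2/3)
Y = P + t·(S−P) with t = 1/3

t = 1/3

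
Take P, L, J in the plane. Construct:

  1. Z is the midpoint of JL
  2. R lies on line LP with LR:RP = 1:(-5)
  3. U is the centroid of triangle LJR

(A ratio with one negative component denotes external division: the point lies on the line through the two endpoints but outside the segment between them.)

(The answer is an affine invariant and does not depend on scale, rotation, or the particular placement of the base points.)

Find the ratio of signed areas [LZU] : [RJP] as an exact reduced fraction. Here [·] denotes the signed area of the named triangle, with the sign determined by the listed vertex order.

Work in coordinates with P = (0, 0), L = (1, 0), J = (0, 1).
1. Z is the midpoint of JL ⇒ Z = (1/2, 1/2)
2. R lies on line LP with LR:RP = 1:(-5) ⇒ R = (5/4, 0)
3. U is the centroid of triangle LJR ⇒ U = (3/4, 1/3)
2·[LZU] = -1/24, 2·[RJP] = 5/4
[LZU]:[RJP] = -1/24:5/4 = -1/30

[LZU]:[RJP] = -1/30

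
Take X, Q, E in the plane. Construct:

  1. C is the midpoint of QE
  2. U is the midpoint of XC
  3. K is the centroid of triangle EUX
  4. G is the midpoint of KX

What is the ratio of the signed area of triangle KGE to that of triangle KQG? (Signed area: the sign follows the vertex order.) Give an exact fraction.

[KGE]:[KQG] = 1/5

Choose coordinates X = (0, 0), Q = (1, 0), E = (0, 1).
1. C is the midpoint of QE ⇒ C = (1/2, 1/2)
2. U is the midpoint of XC ⇒ U = (1/4, 1/4)
3. K is the centroid of triangle EUX ⇒ K = (1/12, 5/12)
4. G is the midpoint of KX ⇒ G = (1/24, 5/24)
2·[KGE] = -1/24, 2·[KQG] = -5/24
[KGE]:[KQG] = -1/24:-5/24 = 1/5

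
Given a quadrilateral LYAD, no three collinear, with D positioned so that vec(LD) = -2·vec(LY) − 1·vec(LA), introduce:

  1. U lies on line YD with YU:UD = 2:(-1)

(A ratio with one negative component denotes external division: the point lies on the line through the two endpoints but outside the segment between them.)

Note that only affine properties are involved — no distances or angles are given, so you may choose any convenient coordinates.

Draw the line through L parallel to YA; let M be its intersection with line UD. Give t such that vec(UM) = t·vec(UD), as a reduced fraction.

Work in coordinates with L = (0, 0), Y = (1, 0), A = (0, 1), D = (-2, -1).
1. U lies on line YD with YU:UD = 2:(-1) ⇒ U = (-5, -2)
through L parallel to YA: direction (-1, 1); meets UD at M = (1/4, -1/4)
M = U + t·(D−U) with t = 7/4

t = 7/4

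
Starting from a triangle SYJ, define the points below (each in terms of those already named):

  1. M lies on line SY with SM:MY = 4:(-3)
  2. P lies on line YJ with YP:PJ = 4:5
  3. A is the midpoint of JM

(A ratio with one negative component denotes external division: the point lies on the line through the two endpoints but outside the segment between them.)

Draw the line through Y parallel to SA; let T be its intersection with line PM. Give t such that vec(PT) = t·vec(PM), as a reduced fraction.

t = 20/47

Work in coordinates with S = (0, 0), Y = (1, 0), J = (0, 1).
1. M lies on line SY with SM:MY = 4:(-3) ⇒ M = (4, 0)
2. P lies on line YJ with YP:PJ = 4:5 ⇒ P = (5/9, 4/9)
3. A is the midpoint of JM ⇒ A = (2, 1/2)
through Y parallel to SA: direction (2, 1/2); meets PM at T = (95/47, 12/47)
T = P + t·(M−P) with t = 20/47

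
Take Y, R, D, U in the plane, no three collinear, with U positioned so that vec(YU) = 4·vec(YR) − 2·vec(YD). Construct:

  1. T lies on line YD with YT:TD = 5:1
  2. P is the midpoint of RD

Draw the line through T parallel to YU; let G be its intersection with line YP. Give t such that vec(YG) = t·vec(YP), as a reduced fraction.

Choose coordinates Y = (0, 0), R = (1, 0), D = (0, 1), U = (4, -2).
1. T lies on line YD with YT:TD = 5:1 ⇒ T = (0, 5/6)
2. P is the midpoint of RD ⇒ P = (1/2, 1/2)
through T parallel to YU: direction (4, -2); meets YP at G = (5/9, 5/9)
G = Y + t·(P−Y) with t = 10/9

t = 10/9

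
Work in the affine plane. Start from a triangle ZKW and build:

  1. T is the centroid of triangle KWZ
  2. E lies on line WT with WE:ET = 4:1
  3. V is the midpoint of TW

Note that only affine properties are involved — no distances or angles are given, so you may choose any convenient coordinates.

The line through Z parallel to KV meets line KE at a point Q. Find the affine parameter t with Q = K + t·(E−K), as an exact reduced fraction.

t = 20/3

Assign Z = (0, 0), K = (1, 0), W = (0, 1) — the answer is frame-independent, so this choice is without loss of generality.
1. T is the centroid of triangle KWZ ⇒ T = (1/3, 1/3)
2. E lies on line WT with WE:ET = 4:1 ⇒ E = (4/15, 7/15)
3. V is the midpoint of TW ⇒ V = (1/6, 2/3)
through Z parallel to KV: direction (-5/6, 2/3); meets KE at Q = (-35/9, 28/9)
Q = K + t·(E−K) with t = 20/3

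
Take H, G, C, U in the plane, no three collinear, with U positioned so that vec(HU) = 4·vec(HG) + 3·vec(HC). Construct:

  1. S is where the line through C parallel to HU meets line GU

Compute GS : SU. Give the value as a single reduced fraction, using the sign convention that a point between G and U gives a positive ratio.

Set H = (0, 0), G = (1, 0), C = (0, 1), U = (4, 3); any affine frame gives the same invariant.
1. S is where the line through C parallel to HU meets line GU ⇒ S = (8, 7)
S = G + t·(U−G) with t = 7/3, so GS:SU = t:(1−t) = 7/3:-4/3

GS:SU = -7/4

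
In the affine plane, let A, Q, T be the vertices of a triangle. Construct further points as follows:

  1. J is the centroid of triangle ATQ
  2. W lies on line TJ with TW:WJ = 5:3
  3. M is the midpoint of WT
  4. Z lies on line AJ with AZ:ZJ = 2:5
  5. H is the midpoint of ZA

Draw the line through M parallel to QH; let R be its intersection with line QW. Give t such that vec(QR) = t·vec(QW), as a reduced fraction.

t = 239/174

Assign A = (0, 0), Q = (1, 0), T = (0, 1) — the answer is frame-independent, so this choice is without loss of generality.
1. J is the centroid of triangle ATQ ⇒ J = (1/3, 1/3)
2. W lies on line TJ with TW:WJ = 5:3 ⇒ W = (5/24, 7/12)
3. M is the midpoint of WT ⇒ M = (5/48, 19/24)
4. Z lies on line AJ with AZ:ZJ = 2:5 ⇒ Z = (2/21, 2/21)
5. H is the midpoint of ZA ⇒ H = (1/21, 1/21)
through M parallel to QH: direction (-20/21, 1/21); meets QW at R = (-365/4176, 1673/2088)
R = Q + t·(W−Q) with t = 239/174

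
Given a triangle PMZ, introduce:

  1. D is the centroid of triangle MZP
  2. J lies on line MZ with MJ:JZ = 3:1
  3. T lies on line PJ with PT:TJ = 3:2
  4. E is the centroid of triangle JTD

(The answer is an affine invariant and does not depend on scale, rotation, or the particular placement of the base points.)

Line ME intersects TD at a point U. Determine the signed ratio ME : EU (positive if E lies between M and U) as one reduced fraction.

ME:EU = -1/4

Assign P = (0, 0), M = (1, 0), Z = (0, 1) — the answer is frame-independent, so this choice is without loss of generality.
1. D is the centroid of triangle MZP ⇒ D = (1/3, 1/3)
2. J lies on line MZ with MJ:JZ = 3:1 ⇒ J = (1/4, 3/4)
3. T lies on line PJ with PT:TJ = 3:2 ⇒ T = (3/20, 9/20)
4. E is the centroid of triangle JTD ⇒ E = (11/45, 23/45)
line ME meets TD at U = (49/15, -23/15)
E = M + t·(U−M) with t = -1/3, so ME:EU = -1/3:4/3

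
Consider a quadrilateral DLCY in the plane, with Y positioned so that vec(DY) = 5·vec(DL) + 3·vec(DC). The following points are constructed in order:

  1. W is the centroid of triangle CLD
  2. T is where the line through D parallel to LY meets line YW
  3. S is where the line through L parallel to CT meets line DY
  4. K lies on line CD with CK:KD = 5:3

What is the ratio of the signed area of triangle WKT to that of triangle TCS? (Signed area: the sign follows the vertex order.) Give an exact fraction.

Work in coordinates with D = (0, 0), L = (1, 0), C = (0, 1), Y = (5, 3).
1. W is the centroid of triangle CLD ⇒ W = (1/3, 1/3)
2. T is where the line through D parallel to LY meets line YW ⇒ T = (4/5, 3/5)
3. S is where the line through L parallel to CT meets line DY ⇒ S = (5/11, 3/11)
4. K lies on line CD with CK:KD = 5:3 ⇒ K = (0, 3/8)
2·[WKT] = -13/120, 2·[TCS] = 2/5
[WKT]:[TCS] = -13/120:2/5 = -13/48

[WKT]:[TCS] = -13/48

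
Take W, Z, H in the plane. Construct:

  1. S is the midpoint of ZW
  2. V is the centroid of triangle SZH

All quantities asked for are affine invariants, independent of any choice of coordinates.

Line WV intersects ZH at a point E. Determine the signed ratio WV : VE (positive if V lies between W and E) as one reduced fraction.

WV:VE = 5

Assign W = (0, 0), Z = (1, 0), H = (0, 1) — the answer is frame-independent, so this choice is without loss of generality.
1. S is the midpoint of ZW ⇒ S = (1/2, 0)
2. V is the centroid of triangle SZH ⇒ V = (1/2, 1/3)
line WV meets ZH at E = (3/5, 2/5)
V = W + t·(E−W) with t = 5/6, so WV:VE = 5/6:1/6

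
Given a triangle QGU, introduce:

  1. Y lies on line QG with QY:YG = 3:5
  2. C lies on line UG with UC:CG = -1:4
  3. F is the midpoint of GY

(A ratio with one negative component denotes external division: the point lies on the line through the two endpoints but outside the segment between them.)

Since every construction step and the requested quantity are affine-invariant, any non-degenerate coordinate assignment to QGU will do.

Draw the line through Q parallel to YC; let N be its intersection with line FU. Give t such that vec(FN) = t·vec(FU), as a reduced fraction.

t = 22/5

Work in coordinates with Q = (0, 0), G = (1, 0), U = (0, 1).
1. Y lies on line QG with QY:YG = 3:5 ⇒ Y = (3/8, 0)
2. C lies on line UG with UC:CG = -1:4 ⇒ C = (-1/3, 4/3)
3. F is the midpoint of GY ⇒ F = (11/16, 0)
through Q parallel to YC: direction (-17/24, 4/3); meets FU at N = (-187/80, 22/5)
N = F + t·(U−F) with t = 22/5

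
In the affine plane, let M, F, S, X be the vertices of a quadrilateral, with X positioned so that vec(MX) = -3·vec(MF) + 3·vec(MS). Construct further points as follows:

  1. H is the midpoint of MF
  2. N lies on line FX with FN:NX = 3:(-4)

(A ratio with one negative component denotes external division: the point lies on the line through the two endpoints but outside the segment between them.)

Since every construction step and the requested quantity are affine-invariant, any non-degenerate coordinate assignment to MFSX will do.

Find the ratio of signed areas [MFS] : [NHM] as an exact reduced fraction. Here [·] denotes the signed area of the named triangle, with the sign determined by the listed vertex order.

Assign M = (0, 0), F = (1, 0), S = (0, 1), X = (-3, 3) — the answer is frame-independent, so this choice is without loss of generality.
1. H is the midpoint of MF ⇒ H = (1/2, 0)
2. N lies on line FX with FN:NX = 3:(-4) ⇒ N = (13, -9)
2·[MFS] = 1, 2·[NHM] = 9/2
[MFS]:[NHM] = 1:9/2 = 2/9

[MFS]:[NHM] = 2/9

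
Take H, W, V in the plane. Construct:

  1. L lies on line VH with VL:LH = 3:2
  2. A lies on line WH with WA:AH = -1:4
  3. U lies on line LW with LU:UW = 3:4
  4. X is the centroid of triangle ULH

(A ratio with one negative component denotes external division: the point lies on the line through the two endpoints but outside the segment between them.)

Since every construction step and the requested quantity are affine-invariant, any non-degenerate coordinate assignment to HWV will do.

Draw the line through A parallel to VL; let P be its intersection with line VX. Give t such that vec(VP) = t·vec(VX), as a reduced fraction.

t = 28/3

Set H = (0, 0), W = (1, 0), V = (0, 1); any affine frame gives the same invariant.
1. L lies on line VH with VL:LH = 3:2 ⇒ L = (0, 2/5)
2. A lies on line WH with WA:AH = -1:4 ⇒ A = (4/3, 0)
3. U lies on line LW with LU:UW = 3:4 ⇒ U = (3/7, 8/35)
4. X is the centroid of triangle ULH ⇒ X = (1/7, 22/105)
through A parallel to VL: direction (0, -3/5); meets VX at P = (4/3, -287/45)
P = V + t·(X−V) with t = 28/3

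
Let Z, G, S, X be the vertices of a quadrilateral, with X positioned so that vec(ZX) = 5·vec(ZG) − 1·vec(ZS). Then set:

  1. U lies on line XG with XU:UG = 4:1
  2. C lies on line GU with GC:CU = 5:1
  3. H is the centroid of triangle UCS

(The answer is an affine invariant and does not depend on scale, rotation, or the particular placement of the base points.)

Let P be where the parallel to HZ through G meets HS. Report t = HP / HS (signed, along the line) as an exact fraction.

Set Z = (0, 0), G = (1, 0), S = (0, 1), X = (5, -1); any affine frame gives the same invariant.
1. U lies on line XG with XU:UG = 4:1 ⇒ U = (9/5, -1/5)
2. C lies on line GU with GC:CU = 5:1 ⇒ C = (5/3, -1/6)
3. H is the centroid of triangle UCS ⇒ H = (52/45, 19/90)
through G parallel to HZ: direction (-52/45, -19/90); meets HS at P = (41/30, 209/3120)
P = H + t·(S−H) with t = -19/104

t = -19/104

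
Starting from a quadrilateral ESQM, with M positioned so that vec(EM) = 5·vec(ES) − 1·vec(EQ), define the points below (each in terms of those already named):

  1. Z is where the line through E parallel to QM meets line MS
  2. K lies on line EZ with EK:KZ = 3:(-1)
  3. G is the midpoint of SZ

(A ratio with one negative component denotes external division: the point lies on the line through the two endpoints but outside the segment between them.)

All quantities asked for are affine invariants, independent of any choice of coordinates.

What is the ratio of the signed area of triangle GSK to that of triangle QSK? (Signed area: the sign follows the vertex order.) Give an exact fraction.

Choose coordinates E = (0, 0), S = (1, 0), Q = (0, 1), M = (5, -1).
1. Z is where the line through E parallel to QM meets line MS ⇒ Z = (-5/3, 2/3)
2. K lies on line EZ with EK:KZ = 3:(-1) ⇒ K = (-5/2, 1)
3. G is the midpoint of SZ ⇒ G = (-1/3, 1/3)
2·[GSK] = 1/6, 2·[QSK] = -5/2
[GSK]:[QSK] = 1/6:-5/2 = -1/15

[GSK]:[QSK] = -1/15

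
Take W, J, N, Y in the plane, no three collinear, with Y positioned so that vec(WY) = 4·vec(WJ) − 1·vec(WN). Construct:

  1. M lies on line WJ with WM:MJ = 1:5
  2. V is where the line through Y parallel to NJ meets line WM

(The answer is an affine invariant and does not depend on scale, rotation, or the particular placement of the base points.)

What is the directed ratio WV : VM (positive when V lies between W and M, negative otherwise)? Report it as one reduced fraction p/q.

WV:VM = -18/17

Set W = (0, 0), J = (1, 0), N = (0, 1), Y = (4, -1); any affine frame gives the same invariant.
1. M lies on line WJ with WM:MJ = 1:5 ⇒ M = (1/6, 0)
2. V is where the line through Y parallel to NJ meets line WM ⇒ V = (3, 0)
V = W + t·(M−W) with t = 18, so WV:VM = t:(1−t) = 18:-17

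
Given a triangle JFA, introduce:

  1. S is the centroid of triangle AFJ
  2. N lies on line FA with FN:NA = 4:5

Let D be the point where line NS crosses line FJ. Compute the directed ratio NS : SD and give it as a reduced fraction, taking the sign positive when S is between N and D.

NS:SD = 1/3

Choose coordinates J = (0, 0), F = (1, 0), A = (0, 1).
1. S is the centroid of triangle AFJ ⇒ S = (1/3, 1/3)
2. N lies on line FA with FN:NA = 4:5 ⇒ N = (5/9, 4/9)
line NS meets FJ at D = (-1/3, 0)
S = N + t·(D−N) with t = 1/4, so NS:SD = 1/4:3/4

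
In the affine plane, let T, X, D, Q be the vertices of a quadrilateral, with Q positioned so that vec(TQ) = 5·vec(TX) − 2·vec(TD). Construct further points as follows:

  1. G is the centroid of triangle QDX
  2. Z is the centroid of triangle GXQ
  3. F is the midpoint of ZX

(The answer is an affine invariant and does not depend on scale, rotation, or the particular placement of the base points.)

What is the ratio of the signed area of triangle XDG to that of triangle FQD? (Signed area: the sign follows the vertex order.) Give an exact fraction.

[XDG]:[FQD] = -6/13

Work in coordinates with T = (0, 0), X = (1, 0), D = (0, 1), Q = (5, -2).
1. G is the centroid of triangle QDX ⇒ G = (2, -1/3)
2. Z is the centroid of triangle GXQ ⇒ Z = (8/3, -7/9)
3. F is the midpoint of ZX ⇒ F = (11/6, -7/18)
2·[XDG] = -2/3, 2·[FQD] = 13/9
[XDG]:[FQD] = -2/3:13/9 = -6/13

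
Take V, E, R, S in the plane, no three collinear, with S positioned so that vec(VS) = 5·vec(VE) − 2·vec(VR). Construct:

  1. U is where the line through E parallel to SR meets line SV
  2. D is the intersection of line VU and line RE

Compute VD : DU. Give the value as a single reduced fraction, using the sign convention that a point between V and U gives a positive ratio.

VD:DU = 5/4

Set V = (0, 0), E = (1, 0), R = (0, 1), S = (5, -2); any affine frame gives the same invariant.
1. U is where the line through E parallel to SR meets line SV ⇒ U = (3, -6/5)
2. D is the intersection of line VU and line RE ⇒ D = (5/3, -2/3)
D = V + t·(U−V) with t = 5/9, so VD:DU = t:(1−t) = 5/9:4/9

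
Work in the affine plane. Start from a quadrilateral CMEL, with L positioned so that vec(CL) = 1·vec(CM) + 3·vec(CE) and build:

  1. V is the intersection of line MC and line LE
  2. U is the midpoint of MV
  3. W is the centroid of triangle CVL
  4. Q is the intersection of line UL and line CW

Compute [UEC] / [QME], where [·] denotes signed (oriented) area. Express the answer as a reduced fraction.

[UEC]:[QME] = 1/18

Set C = (0, 0), M = (1, 0), E = (0, 1), L = (1, 3); any affine frame gives the same invariant.
1. V is the intersection of line MC and line LE ⇒ V = (-1/2, 0)
2. U is the midpoint of MV ⇒ U = (1/4, 0)
3. W is the centroid of triangle CVL ⇒ W = (1/6, 1)
4. Q is the intersection of line UL and line CW ⇒ Q = (-1/2, -3)
2·[UEC] = 1/4, 2·[QME] = 9/2
[UEC]:[QME] = 1/4:9/2 = 1/18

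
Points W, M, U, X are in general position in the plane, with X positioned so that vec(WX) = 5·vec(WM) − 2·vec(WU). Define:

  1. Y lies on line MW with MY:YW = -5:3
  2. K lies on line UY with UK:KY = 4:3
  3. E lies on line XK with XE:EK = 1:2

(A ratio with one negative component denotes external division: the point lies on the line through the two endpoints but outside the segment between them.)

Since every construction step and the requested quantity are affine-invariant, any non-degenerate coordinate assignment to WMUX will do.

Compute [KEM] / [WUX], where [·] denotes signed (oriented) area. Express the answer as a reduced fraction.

Assign W = (0, 0), M = (1, 0), U = (0, 1), X = (5, -2) — the answer is frame-independent, so this choice is without loss of generality.
1. Y lies on line MW with MY:YW = -5:3 ⇒ Y = (-3/2, 0)
2. K lies on line UY with UK:KY = 4:3 ⇒ K = (-6/7, 3/7)
3. E lies on line XK with XE:EK = 1:2 ⇒ E = (64/21, -25/21)
2·[KEM] = 4/3, 2·[WUX] = -5
[KEM]:[WUX] = 4/3:-5 = -4/15

[KEM]:[WUX] = -4/15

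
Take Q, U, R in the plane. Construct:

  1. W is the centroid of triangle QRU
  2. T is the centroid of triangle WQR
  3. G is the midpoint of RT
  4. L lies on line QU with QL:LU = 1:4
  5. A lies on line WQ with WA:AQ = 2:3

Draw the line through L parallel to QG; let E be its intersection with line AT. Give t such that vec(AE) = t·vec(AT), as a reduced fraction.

Set Q = (0, 0), U = (1, 0), R = (0, 1); any affine frame gives the same invariant.
1. W is the centroid of triangle QRU ⇒ W = (1/3, 1/3)
2. T is the centroid of triangle WQR ⇒ T = (1/9, 4/9)
3. G is the midpoint of RT ⇒ G = (1/18, 13/18)
4. L lies on line QU with QL:LU = 1:4 ⇒ L = (1/5, 0)
5. A lies on line WQ with WA:AQ = 2:3 ⇒ A = (1/5, 1/5)
through L parallel to QG: direction (1/18, 13/18); meets AT at E = (67/315, 52/315)
E = A + t·(T−A) with t = -1/7

t = -1/7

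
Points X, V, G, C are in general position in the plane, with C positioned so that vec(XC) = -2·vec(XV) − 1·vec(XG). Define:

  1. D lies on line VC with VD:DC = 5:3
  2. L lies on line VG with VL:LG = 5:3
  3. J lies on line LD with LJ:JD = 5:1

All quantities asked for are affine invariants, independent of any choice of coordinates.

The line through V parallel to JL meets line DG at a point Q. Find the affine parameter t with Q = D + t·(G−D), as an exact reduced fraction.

t = -5/3

Choose coordinates X = (0, 0), V = (1, 0), G = (0, 1), C = (-2, -1).
1. D lies on line VC with VD:DC = 5:3 ⇒ D = (-7/8, -5/8)
2. L lies on line VG with VL:LG = 5:3 ⇒ L = (3/8, 5/8)
3. J lies on line LD with LJ:JD = 5:1 ⇒ J = (-2/3, -5/12)
through V parallel to JL: direction (25/24, 25/24); meets DG at Q = (-7/3, -10/3)
Q = D + t·(G−D) with t = -5/3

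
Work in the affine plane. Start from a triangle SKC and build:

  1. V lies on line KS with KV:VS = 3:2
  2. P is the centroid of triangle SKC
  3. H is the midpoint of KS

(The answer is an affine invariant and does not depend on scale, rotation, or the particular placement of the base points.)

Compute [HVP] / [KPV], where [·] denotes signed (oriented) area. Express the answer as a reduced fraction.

Work in coordinates with S = (0, 0), K = (1, 0), C = (0, 1).
1. V lies on line KS with KV:VS = 3:2 ⇒ V = (2/5, 0)
2. P is the centroid of triangle SKC ⇒ P = (1/3, 1/3)
3. H is the midpoint of KS ⇒ H = (1/2, 0)
2·[HVP] = -1/30, 2·[KPV] = 1/5
[HVP]:[KPV] = -1/30:1/5 = -1/6

[HVP]:[KPV] = -1/6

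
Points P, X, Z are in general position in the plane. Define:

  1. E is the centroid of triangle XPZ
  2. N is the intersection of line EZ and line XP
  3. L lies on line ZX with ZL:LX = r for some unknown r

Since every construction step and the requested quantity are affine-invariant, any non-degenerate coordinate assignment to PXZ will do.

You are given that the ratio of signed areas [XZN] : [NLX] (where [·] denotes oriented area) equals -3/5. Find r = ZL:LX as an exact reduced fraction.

r = -2/5

Work in coordinates with P = (0, 0), X = (1, 0), Z = (0, 1).
1. E is the centroid of triangle XPZ ⇒ E = (1/3, 1/3)
2. N is the intersection of line EZ and line XP ⇒ N = (1/2, 0)
3. With ZL:LX = r, write λ = r/(r+1) so L = Z + λ·(X−Z); L is affine-linear in λ
Every point depending on L is an affine combination of L and λ-independent points, so each such coordinate is linear in λ; the λ² term in each signed area is a multiple of (X−Z)×(X−Z) = 0, so 2·[XZN] and 2·[NLX] are each linear in λ. Evaluating at λ=0 and λ=1:
  2·[XZN] = 1/2,   2·[NLX] = 1/2·λ − 1/2
So [XZN]:[NLX] = (1/2) / (1/2·λ − 1/2). Setting this equal to -3/5:
  1/2 = -3/5·(1/2·λ − 1/2)  ⇒  λ = -2/3
Then r = λ/(1−λ) = (-2/3)/(5/3) = -2/5. Check: with r = -2/5, L = (-2/3, 5/3) and [XZN]:[NLX] = -3/5 as required.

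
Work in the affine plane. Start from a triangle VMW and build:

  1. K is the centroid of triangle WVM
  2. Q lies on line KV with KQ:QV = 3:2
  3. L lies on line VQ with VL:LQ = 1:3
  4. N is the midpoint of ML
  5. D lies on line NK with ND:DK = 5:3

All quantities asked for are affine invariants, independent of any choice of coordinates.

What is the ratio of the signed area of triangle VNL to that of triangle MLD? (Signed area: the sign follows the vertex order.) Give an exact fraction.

Choose coordinates V = (0, 0), M = (1, 0), W = (0, 1).
1. K is the centroid of triangle WVM ⇒ K = (1/3, 1/3)
2. Q lies on line KV with KQ:QV = 3:2 ⇒ Q = (2/15, 2/15)
3. L lies on line VQ with VL:LQ = 1:3 ⇒ L = (1/30, 1/30)
4. N is the midpoint of ML ⇒ N = (31/60, 1/60)
5. D lies on line NK with ND:DK = 5:3 ⇒ D = (193/480, 103/480)
2·[VNL] = 1/60, 2·[MLD] = -3/16
[VNL]:[MLD] = 1/60:-3/16 = -4/45

[VNL]:[MLD] = -4/45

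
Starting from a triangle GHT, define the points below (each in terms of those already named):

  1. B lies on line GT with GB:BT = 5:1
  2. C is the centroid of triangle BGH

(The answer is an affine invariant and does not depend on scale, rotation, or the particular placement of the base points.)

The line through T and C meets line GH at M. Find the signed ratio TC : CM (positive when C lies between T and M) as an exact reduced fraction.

TC:CM = 13/5

Assign G = (0, 0), H = (1, 0), T = (0, 1) — the answer is frame-independent, so this choice is without loss of generality.
1. B lies on line GT with GB:BT = 5:1 ⇒ B = (0, 5/6)
2. C is the centroid of triangle BGH ⇒ C = (1/3, 5/18)
line TC meets GH at M = (6/13, 0)
C = T + t·(M−T) with t = 13/18, so TC:CM = 13/18:5/18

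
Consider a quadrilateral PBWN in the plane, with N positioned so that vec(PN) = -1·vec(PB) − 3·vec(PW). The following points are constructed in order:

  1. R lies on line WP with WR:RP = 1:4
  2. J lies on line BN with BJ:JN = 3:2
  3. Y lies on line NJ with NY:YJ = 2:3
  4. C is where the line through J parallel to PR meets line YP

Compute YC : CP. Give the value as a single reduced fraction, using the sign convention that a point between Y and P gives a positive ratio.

Assign P = (0, 0), B = (1, 0), W = (0, 1), N = (-1, -3) — the answer is frame-independent, so this choice is without loss of generality.
1. R lies on line WP with WR:RP = 1:4 ⇒ R = (0, 4/5)
2. J lies on line BN with BJ:JN = 3:2 ⇒ J = (-1/5, -9/5)
3. Y lies on line NJ with NY:YJ = 2:3 ⇒ Y = (-17/25, -63/25)
4. C is where the line through J parallel to PR meets line YP ⇒ C = (-1/5, -63/85)
C = Y + t·(P−Y) with t = 12/17, so YC:CP = t:(1−t) = 12/17:5/17

YC:CP = 12/5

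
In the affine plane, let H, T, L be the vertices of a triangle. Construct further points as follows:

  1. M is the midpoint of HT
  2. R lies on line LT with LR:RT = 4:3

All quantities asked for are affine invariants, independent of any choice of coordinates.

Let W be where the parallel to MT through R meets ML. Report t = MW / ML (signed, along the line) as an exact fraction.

Set H = (0, 0), T = (1, 0), L = (0, 1); any affine frame gives the same invariant.
1. M is the midpoint of HT ⇒ M = (1/2, 0)
2. R lies on line LT with LR:RT = 4:3 ⇒ R = (4/7, 3/7)
through R parallel to MT: direction (1/2, 0); meets ML at W = (2/7, 3/7)
W = M + t·(L−M) with t = 3/7

t = 3/7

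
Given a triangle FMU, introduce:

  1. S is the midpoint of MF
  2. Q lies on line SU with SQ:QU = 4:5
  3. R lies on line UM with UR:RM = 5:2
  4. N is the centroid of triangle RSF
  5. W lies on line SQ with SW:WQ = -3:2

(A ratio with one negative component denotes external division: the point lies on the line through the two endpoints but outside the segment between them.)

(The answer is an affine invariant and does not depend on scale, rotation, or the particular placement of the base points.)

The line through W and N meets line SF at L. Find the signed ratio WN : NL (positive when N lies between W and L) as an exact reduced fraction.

WN:NL = 13

Work in coordinates with F = (0, 0), M = (1, 0), U = (0, 1).
1. S is the midpoint of MF ⇒ S = (1/2, 0)
2. Q lies on line SU with SQ:QU = 4:5 ⇒ Q = (5/18, 4/9)
3. R lies on line UM with UR:RM = 5:2 ⇒ R = (5/7, 2/7)
4. N is the centroid of triangle RSF ⇒ N = (17/42, 2/21)
5. W lies on line SQ with SW:WQ = -3:2 ⇒ W = (-1/6, 4/3)
line WN meets SF at L = (35/78, 0)
N = W + t·(L−W) with t = 13/14, so WN:NL = 13/14:1/14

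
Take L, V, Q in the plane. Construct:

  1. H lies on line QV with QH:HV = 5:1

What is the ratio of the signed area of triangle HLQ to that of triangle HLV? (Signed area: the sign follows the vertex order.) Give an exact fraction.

Assign L = (0, 0), V = (1, 0), Q = (0, 1) — the answer is frame-independent, so this choice is without loss of generality.
1. H lies on line QV with QH:HV = 5:1 ⇒ H = (5/6, 1/6)
2·[HLQ] = -5/6, 2·[HLV] = 1/6
[HLQ]:[HLV] = -5/6:1/6 = -5

[HLQ]:[HLV] = -5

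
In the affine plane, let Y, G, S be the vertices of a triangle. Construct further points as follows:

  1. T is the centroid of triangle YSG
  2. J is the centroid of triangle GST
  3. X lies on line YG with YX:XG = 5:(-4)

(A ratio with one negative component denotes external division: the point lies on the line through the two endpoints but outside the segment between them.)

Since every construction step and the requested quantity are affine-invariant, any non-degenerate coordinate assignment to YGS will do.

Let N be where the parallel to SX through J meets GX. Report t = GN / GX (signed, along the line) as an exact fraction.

Set Y = (0, 0), G = (1, 0), S = (0, 1); any affine frame gives the same invariant.
1. T is the centroid of triangle YSG ⇒ T = (1/3, 1/3)
2. J is the centroid of triangle GST ⇒ J = (4/9, 4/9)
3. X lies on line YG with YX:XG = 5:(-4) ⇒ X = (5, 0)
through J parallel to SX: direction (5, -1); meets GX at N = (8/3, 0)
N = G + t·(X−G) with t = 5/12

t = 5/12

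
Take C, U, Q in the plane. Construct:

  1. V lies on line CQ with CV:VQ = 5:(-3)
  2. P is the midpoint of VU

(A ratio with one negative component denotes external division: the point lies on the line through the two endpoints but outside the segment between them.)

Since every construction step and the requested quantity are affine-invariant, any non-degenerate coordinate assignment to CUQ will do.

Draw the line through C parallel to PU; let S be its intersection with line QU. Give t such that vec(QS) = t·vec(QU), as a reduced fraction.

t = -2/3

Assign C = (0, 0), U = (1, 0), Q = (0, 1) — the answer is frame-independent, so this choice is without loss of generality.
1. V lies on line CQ with CV:VQ = 5:(-3) ⇒ V = (0, 5/2)
2. P is the midpoint of VU ⇒ P = (1/2, 5/4)
through C parallel to PU: direction (1/2, -5/4); meets QU at S = (-2/3, 5/3)
S = Q + t·(U−Q) with t = -2/3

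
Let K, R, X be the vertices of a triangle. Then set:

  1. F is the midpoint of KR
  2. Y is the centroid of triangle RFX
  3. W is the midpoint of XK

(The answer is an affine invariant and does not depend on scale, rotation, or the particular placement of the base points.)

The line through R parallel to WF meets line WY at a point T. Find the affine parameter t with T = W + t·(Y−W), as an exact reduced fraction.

t = 3/2

Work in coordinates with K = (0, 0), R = (1, 0), X = (0, 1).
1. F is the midpoint of KR ⇒ F = (1/2, 0)
2. Y is the centroid of triangle RFX ⇒ Y = (1/2, 1/3)
3. W is the midpoint of XK ⇒ W = (0, 1/2)
through R parallel to WF: direction (1/2, -1/2); meets WY at T = (3/4, 1/4)
T = W + t·(Y−W) with t = 3/2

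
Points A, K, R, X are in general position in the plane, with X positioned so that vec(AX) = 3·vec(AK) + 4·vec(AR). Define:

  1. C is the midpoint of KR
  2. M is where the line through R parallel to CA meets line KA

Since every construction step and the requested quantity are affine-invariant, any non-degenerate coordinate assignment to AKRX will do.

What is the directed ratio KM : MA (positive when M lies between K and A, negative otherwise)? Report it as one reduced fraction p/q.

KM:MA = -2

Work in coordinates with A = (0, 0), K = (1, 0), R = (0, 1), X = (3, 4).
1. C is the midpoint of KR ⇒ C = (1/2, 1/2)
2. M is where the line through R parallel to CA meets line KA ⇒ M = (-1, 0)
M = K + t·(A−K) with t = 2, so KM:MA = t:(1−t) = 2:-1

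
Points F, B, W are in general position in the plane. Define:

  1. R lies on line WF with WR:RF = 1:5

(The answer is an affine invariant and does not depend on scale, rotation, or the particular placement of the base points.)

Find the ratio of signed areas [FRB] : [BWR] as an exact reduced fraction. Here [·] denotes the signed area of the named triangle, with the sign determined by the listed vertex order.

[FRB]:[BWR] = -5

Set F = (0, 0), B = (1, 0), W = (0, 1); any affine frame gives the same invariant.
1. R lies on line WF with WR:RF = 1:5 ⇒ R = (0, 5/6)
2·[FRB] = -5/6, 2·[BWR] = 1/6
[FRB]:[BWR] = -5/6:1/6 = -5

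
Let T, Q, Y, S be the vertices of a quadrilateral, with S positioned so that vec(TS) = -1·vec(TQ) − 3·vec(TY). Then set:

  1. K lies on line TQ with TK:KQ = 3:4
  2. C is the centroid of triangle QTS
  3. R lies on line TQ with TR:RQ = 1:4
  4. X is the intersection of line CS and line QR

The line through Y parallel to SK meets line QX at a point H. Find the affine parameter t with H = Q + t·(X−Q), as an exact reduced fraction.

t = 62/21

Choose coordinates T = (0, 0), Q = (1, 0), Y = (0, 1), S = (-1, -3).
1. K lies on line TQ with TK:KQ = 3:4 ⇒ K = (3/7, 0)
2. C is the centroid of triangle QTS ⇒ C = (0, -1)
3. R lies on line TQ with TR:RQ = 1:4 ⇒ R = (1/5, 0)
4. X is the intersection of line CS and line QR ⇒ X = (1/2, 0)
through Y parallel to SK: direction (10/7, 3); meets QX at H = (-10/21, 0)
H = Q + t·(X−Q) with t = 62/21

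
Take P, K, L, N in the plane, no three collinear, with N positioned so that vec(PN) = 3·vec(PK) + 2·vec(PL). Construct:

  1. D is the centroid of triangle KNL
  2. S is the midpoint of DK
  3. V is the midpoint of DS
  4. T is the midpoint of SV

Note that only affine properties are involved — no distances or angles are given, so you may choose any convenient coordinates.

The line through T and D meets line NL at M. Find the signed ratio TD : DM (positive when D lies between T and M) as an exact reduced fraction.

TD:DM = 3/4

Work in coordinates with P = (0, 0), K = (1, 0), L = (0, 1), N = (3, 2).
1. D is the centroid of triangle KNL ⇒ D = (4/3, 1)
2. S is the midpoint of DK ⇒ S = (7/6, 1/2)
3. V is the midpoint of DS ⇒ V = (5/4, 3/4)
4. T is the midpoint of SV ⇒ T = (29/24, 5/8)
line TD meets NL at M = (3/2, 3/2)
D = T + t·(M−T) with t = 3/7, so TD:DM = 3/7:4/7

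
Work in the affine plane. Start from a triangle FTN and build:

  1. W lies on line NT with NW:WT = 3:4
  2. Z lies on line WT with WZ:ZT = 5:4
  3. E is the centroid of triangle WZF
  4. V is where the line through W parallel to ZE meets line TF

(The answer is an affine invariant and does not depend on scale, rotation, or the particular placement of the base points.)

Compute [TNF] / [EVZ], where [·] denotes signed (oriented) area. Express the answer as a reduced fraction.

[TNF]:[EVZ] = -189/20

Set F = (0, 0), T = (1, 0), N = (0, 1); any affine frame gives the same invariant.
1. W lies on line NT with NW:WT = 3:4 ⇒ W = (3/7, 4/7)
2. Z lies on line WT with WZ:ZT = 5:4 ⇒ Z = (47/63, 16/63)
3. E is the centroid of triangle WZF ⇒ E = (74/189, 52/189)
4. V is where the line through W parallel to ZE meets line TF ⇒ V = (10, 0)
2·[TNF] = 1, 2·[EVZ] = -20/189
[TNF]:[EVZ] = 1:-20/189 = -189/20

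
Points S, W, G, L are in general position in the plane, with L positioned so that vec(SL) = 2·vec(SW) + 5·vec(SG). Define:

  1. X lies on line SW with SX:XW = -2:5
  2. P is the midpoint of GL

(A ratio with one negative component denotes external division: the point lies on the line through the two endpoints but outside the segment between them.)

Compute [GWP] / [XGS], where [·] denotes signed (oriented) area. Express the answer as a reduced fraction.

[GWP]:[XGS] = -9/2

Work in coordinates with S = (0, 0), W = (1, 0), G = (0, 1), L = (2, 5).
1. X lies on line SW with SX:XW = -2:5 ⇒ X = (-2/3, 0)
2. P is the midpoint of GL ⇒ P = (1, 3)
2·[GWP] = 3, 2·[XGS] = -2/3
[GWP]:[XGS] = 3:-2/3 = -9/2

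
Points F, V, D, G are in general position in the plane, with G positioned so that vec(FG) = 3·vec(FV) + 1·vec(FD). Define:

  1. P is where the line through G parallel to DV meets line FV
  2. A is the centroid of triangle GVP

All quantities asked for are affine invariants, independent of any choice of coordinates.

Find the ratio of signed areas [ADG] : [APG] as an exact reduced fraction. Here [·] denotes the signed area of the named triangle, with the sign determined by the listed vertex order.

[ADG]:[APG] = -2

Work in coordinates with F = (0, 0), V = (1, 0), D = (0, 1), G = (3, 1).
1. P is where the line through G parallel to DV meets line FV ⇒ P = (4, 0)
2. A is the centroid of triangle GVP ⇒ A = (8/3, 1/3)
2·[ADG] = -2, 2·[APG] = 1
[ADG]:[APG] = -2:1 = -2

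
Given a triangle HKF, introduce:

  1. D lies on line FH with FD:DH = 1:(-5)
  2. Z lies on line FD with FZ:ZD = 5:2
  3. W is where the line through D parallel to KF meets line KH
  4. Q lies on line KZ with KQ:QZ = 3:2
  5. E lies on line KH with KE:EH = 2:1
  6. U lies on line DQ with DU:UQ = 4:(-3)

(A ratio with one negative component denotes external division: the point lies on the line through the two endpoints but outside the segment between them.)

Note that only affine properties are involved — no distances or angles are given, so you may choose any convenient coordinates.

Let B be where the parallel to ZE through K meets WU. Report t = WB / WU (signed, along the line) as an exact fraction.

t = -165/59

Assign H = (0, 0), K = (1, 0), F = (0, 1) — the answer is frame-independent, so this choice is without loss of generality.
1. D lies on line FH with FD:DH = 1:(-5) ⇒ D = (0, 5/4)
2. Z lies on line FD with FZ:ZD = 5:2 ⇒ Z = (0, 33/28)
3. W is where the line through D parallel to KF meets line KH ⇒ W = (5/4, 0)
4. Q lies on line KZ with KQ:QZ = 3:2 ⇒ Q = (2/5, 99/140)
5. E lies on line KH with KE:EH = 2:1 ⇒ E = (1/3, 0)
6. U lies on line DQ with DU:UQ = 4:(-3) ⇒ U = (8/5, -129/140)
through K parallel to ZE: direction (1/3, -33/28); meets WU at B = (16/59, 4257/1652)
B = W + t·(U−W) with t = -165/59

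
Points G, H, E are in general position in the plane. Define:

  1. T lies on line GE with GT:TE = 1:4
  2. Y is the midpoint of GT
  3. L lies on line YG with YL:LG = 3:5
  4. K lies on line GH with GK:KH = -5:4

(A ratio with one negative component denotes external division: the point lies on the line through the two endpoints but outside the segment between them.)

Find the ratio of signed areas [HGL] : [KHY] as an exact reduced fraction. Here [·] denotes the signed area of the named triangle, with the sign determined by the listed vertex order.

Choose coordinates G = (0, 0), H = (1, 0), E = (0, 1).
1. T lies on line GE with GT:TE = 1:4 ⇒ T = (0, 1/5)
2. Y is the midpoint of GT ⇒ Y = (0, 1/10)
3. L lies on line YG with YL:LG = 3:5 ⇒ L = (0, 1/16)
4. K lies on line GH with GK:KH = -5:4 ⇒ K = (5, 0)
2·[HGL] = -1/16, 2·[KHY] = -2/5
[HGL]:[KHY] = -1/16:-2/5 = 5/32

[HGL]:[KHY] = 5/32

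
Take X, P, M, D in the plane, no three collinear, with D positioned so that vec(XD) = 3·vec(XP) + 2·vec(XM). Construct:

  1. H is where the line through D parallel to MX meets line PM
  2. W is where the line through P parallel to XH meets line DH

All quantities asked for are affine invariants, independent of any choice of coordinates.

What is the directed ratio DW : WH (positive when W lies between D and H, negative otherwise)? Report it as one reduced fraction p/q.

DW:WH = 5

Work in coordinates with X = (0, 0), P = (1, 0), M = (0, 1), D = (3, 2).
1. H is where the line through D parallel to MX meets line PM ⇒ H = (3, -2)
2. W is where the line through P parallel to XH meets line DH ⇒ W = (3, -4/3)
W = D + t·(H−D) with t = 5/6, so DW:WH = t:(1−t) = 5/6:1/6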